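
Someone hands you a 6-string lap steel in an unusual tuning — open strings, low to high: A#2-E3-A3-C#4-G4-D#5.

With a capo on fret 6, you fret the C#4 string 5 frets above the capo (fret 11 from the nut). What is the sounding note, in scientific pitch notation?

The capo raises the open C#4 by 6 semitones to G4; fretting 5 more gives C#4 + 6 + 5 = C#4 + 11 semitones = C5.

C5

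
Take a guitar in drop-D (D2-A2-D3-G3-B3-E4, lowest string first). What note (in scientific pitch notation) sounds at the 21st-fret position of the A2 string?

F#4

The open A2 string plus 21 semitones: A–A#–B–C–…–E–F–F#.
The walk passes from B into C 2 times, so the octave number goes from 2 to 4.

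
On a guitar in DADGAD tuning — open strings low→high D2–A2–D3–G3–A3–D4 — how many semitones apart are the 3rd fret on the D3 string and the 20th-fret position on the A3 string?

24 semitones

D3 at fret 3 → F3 (MIDI 53); A3 at fret 20 → F5 (MIDI 77).
53 − 77 = -24, so the two pitches are 24 semitones apart, with F5 the higher.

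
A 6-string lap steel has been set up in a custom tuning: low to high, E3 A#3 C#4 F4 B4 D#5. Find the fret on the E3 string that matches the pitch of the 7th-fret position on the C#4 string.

16

Fret 7 on C#4 is MIDI 61 + 7 = 68 (G#4). On the E3 string (open MIDI 52), that pitch is 68 − 52 = fret 16.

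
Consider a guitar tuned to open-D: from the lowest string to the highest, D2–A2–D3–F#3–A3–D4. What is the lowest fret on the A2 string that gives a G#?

From A2, count semitones up the chromatic scale until reaching G#: A–A#–B–C–…–F#–G–G# — 11 steps.

11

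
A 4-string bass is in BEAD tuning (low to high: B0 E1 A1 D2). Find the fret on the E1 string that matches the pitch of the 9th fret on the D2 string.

19

Fret 9 on D2 is MIDI 38 + 9 = 47 (B2). On the E1 string (open MIDI 28), that pitch is 47 − 28 = fret 19.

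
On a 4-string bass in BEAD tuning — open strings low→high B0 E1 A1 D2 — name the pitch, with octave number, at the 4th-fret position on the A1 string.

Each fret is one semitone, so A1 + 4 = C#2.

C#2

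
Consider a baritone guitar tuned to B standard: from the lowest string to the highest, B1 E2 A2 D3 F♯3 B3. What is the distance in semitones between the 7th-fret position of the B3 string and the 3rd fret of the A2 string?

B3 at fret 7 → F♯4 (MIDI 66); A2 at fret 3 → C3 (MIDI 48).
66 − 48 = 18, so the two pitches are 18 semitones apart, with F♯4 the higher.

18 semitones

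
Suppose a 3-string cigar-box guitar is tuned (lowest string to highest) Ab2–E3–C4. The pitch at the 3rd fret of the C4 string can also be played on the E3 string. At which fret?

11

Fret 3 on C4 is MIDI 60 + 3 = 63 (Eb4). On the E3 string (open MIDI 52), that pitch is 63 − 52 = fret 11.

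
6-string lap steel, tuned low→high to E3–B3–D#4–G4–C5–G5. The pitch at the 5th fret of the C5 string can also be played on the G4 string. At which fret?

10

C5 at fret 5 is C5 + 5 semitones = F5.
The open G4 string is 5 semitones below the open C5, so the same pitch on the G4 string lies at fret 5 + 5 = 10.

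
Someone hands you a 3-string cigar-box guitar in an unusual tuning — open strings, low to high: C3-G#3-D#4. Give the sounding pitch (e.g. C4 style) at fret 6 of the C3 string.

The open C3 string plus 6 semitones: C–C#–D–D#–E–F–F#.
No B→C boundary is crossed, so the octave stays at 3.

F#3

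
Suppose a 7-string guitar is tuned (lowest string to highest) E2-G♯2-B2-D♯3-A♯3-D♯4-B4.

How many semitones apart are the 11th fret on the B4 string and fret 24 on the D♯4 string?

5 semitones

B4 at fret 11 → A♯5 (MIDI 82); D♯4 at fret 24 → D♯6 (MIDI 87).
82 − 87 = -5, so the two pitches are 5 semitones apart, with D♯6 the higher.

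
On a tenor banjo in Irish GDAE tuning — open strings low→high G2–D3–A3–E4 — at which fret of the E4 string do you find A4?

A4 is 5 semitones above the open E4 (E–F–F#–G–G#–A), so it sits at fret 5.

5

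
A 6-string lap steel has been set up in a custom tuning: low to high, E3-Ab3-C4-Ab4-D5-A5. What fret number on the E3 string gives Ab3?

Ab3 is 4 semitones above the open E3 (E–F–Gb–G–Ab), so it sits at fret 4.

4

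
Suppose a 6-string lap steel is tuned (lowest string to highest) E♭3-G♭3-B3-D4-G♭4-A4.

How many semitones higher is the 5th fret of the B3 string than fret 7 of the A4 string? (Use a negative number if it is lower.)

B3 at fret 5 → E4 (MIDI 64); A4 at fret 7 → E5 (MIDI 76).
64 − 76 = -12, so the two pitches are 12 semitones apart.

-12 semitones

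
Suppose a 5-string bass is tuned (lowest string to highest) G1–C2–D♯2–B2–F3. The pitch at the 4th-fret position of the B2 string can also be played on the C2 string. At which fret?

15

B2 at fret 4 is B2 + 4 semitones = D♯3.
The open C2 string is 11 semitones below the open B2, so the same pitch on the C2 string lies at fret 4 + 11 = 15.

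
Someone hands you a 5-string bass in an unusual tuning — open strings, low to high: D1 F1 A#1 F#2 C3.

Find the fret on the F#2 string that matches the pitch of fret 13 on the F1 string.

Fret 13 on F1 is MIDI 29 + 13 = 42 (F#2). On the F#2 string (open MIDI 42), that pitch is 42 − 42 = fret 0.

0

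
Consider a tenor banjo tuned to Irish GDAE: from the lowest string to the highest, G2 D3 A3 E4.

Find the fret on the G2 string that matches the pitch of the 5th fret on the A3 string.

19

Fret 5 on A3 is MIDI 57 + 5 = 62 (D4). On the G2 string (open MIDI 43), that pitch is 62 − 43 = fret 19.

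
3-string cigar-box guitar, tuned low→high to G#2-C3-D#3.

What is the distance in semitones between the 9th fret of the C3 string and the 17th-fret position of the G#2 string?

C3 at fret 9 → A3 (MIDI 57); G#2 at fret 17 → C#4 (MIDI 61).
57 − 61 = -4, so the two pitches are 4 semitones apart, with C#4 the higher.

4 semitones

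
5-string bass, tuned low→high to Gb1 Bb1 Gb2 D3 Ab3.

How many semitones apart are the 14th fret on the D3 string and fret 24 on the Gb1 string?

D3 at fret 14 → E4 (MIDI 64); Gb1 at fret 24 → Gb3 (MIDI 54).
64 − 54 = 10, so the two pitches are 10 semitones apart, with E4 the higher.

10 semitones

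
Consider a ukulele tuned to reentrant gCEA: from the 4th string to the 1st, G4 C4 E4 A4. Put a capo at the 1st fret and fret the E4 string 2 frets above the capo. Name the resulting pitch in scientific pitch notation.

The capo raises the open E4 by 1 semitone to F4; fretting 2 more gives E4 + 1 + 2 = E4 + 3 semitones = G4.

G4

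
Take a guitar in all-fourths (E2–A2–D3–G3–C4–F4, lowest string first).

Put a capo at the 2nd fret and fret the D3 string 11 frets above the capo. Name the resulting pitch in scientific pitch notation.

D♯4

The capo raises the open D3 by 2 semitones to E3; fretting 11 more gives D3 + 2 + 11 = D3 + 13 semitones = D♯4.
(Also written E♭.)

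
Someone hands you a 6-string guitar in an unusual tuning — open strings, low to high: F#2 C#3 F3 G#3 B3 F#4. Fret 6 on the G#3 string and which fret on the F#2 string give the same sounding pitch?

20

G#3 at fret 6 is G#3 + 6 semitones = D4.
The open F#2 string is 14 semitones below the open G#3, so the same pitch on the F#2 string lies at fret 6 + 14 = 20.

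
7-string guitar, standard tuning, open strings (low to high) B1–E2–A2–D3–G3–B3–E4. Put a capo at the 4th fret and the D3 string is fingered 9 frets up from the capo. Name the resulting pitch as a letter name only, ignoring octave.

D#

The capo raises the open D3 by 4 semitones to F#3; fretting 9 more gives D3 + 4 + 9 = D3 + 13 semitones, landing on D#.
(Also written Eb.)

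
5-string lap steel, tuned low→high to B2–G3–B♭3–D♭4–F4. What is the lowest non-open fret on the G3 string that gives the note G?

From G3, count semitones up the chromatic scale until reaching G: G–Ab–A–Bb–…–F–Gb–G — 12 steps.

12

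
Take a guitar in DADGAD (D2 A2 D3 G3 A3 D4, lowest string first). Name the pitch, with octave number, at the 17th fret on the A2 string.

Each fret is one semitone, so A2 + 17 = D4.

D4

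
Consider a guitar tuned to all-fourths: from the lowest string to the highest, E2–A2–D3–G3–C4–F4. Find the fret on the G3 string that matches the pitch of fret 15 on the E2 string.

0

E2 at fret 15 is E2 + 15 semitones = G3.
The open G3 string is 15 semitones above the open E2, so the same pitch on the G3 string lies at fret 15 − 15 = 0.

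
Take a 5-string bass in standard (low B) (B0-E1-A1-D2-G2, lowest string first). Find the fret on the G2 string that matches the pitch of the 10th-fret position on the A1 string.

Fret 10 on A1 is MIDI 33 + 10 = 43 (G2). On the G2 string (open MIDI 43), that pitch is 43 − 43 = fret 0.

0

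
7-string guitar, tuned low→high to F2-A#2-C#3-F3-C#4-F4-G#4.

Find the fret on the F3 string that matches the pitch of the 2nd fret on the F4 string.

14

Fret 2 on F4 is MIDI 65 + 2 = 67 (G4). On the F3 string (open MIDI 53), that pitch is 67 − 53 = fret 14.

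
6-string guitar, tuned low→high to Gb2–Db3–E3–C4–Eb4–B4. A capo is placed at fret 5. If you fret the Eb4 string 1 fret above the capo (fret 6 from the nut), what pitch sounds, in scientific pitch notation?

The capo raises the open Eb4 by 5 semitones to Ab4; fretting 1 more gives Eb4 + 5 + 1 = Eb4 + 6 semitones = A4.

A4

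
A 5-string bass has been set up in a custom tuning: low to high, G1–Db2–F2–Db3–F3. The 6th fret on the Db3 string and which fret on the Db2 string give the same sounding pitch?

Db3 at fret 6 is Db3 + 6 semitones = G3.
The open Db2 string is 12 semitones below the open Db3, so the same pitch on the Db2 string lies at fret 6 + 12 = 18.

18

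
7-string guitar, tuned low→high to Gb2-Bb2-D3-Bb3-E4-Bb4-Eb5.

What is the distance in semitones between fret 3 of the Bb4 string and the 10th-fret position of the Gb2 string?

21 semitones

Bb4 at fret 3 → Db5 (MIDI 73); Gb2 at fret 10 → E3 (MIDI 52).
73 − 52 = 21, so the two pitches are 21 semitones apart, with Db5 the higher.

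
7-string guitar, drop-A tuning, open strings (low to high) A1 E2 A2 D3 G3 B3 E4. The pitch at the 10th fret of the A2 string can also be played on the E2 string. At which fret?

15

A2 at fret 10 is A2 + 10 semitones = G3.
The open E2 string is 5 semitones below the open A2, so the same pitch on the E2 string lies at fret 10 + 5 = 15.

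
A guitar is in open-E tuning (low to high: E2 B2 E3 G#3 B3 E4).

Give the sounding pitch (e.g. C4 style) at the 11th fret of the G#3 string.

G4

The open G#3 string plus 11 semitones: G#–A–A#–B–…–F–F#–G.
The walk passes from B into C once, so the octave number goes from 3 to 4.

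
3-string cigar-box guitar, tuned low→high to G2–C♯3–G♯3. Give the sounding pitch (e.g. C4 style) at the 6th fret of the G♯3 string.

G♯3 is MIDI 56. Adding 6 gives 62, which is D4.

D4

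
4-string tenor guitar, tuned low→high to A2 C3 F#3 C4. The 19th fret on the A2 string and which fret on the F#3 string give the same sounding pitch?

A2 at fret 19 is A2 + 19 semitones = E4.
The open F#3 string is 9 semitones above the open A2, so the same pitch on the F#3 string lies at fret 19 − 9 = 10.

10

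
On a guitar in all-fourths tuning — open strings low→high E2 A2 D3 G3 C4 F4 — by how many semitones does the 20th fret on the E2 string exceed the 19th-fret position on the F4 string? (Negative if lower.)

-24 semitones

E2 at fret 20 → C4 (MIDI 60); F4 at fret 19 → C6 (MIDI 84).
60 − 84 = -24, so the two pitches are 24 semitones apart.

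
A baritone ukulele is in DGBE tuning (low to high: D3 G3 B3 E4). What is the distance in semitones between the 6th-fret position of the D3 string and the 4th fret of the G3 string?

3 semitones

D3 at fret 6 → G#3 (MIDI 56); G3 at fret 4 → B3 (MIDI 59).
56 − 59 = -3, so the two pitches are 3 semitones apart, with B3 the higher.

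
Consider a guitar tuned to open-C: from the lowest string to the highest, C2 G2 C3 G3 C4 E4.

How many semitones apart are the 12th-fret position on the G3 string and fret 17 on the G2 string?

7 semitones

G3 at fret 12 → G4 (MIDI 67); G2 at fret 17 → C4 (MIDI 60).
67 − 60 = 7, so the two pitches are 7 semitones apart, with G4 the higher.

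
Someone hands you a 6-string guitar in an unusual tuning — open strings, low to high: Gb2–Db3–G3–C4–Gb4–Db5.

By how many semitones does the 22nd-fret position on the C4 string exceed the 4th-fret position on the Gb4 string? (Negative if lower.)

12 semitones

C4 at fret 22 → Bb5 (MIDI 82); Gb4 at fret 4 → Bb4 (MIDI 70).
82 − 70 = 12, so the two pitches are 12 semitones apart.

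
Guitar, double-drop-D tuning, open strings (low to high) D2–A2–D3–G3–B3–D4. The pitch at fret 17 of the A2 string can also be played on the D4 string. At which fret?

A2 at fret 17 is A2 + 17 semitones = D4.
The open D4 string is 17 semitones above the open A2, so the same pitch on the D4 string lies at fret 17 − 17 = 0.

0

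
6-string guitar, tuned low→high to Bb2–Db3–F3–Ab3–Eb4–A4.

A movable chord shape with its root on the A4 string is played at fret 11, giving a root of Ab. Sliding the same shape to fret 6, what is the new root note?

Moving from fret 11 to fret 6 shifts the root by -5 semitones.
Ab down 5 semitones is Eb.

Eb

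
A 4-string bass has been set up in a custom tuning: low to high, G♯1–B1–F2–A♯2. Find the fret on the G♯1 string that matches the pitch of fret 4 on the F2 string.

13

F2 at fret 4 is F2 + 4 semitones = A2.
The open G♯1 string is 9 semitones below the open F2, so the same pitch on the G♯1 string lies at fret 4 + 9 = 13.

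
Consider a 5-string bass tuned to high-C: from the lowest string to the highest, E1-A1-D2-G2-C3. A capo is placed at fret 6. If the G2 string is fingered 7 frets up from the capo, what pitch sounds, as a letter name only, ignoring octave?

The capo raises the open G2 by 6 semitones to C♯3; fretting 7 more gives G2 + 6 + 7 = G2 + 13 semitones, landing on G♯.

G♯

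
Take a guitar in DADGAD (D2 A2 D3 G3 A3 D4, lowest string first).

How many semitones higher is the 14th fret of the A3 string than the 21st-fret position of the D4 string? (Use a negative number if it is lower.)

A3 at fret 14 → B4 (MIDI 71); D4 at fret 21 → B5 (MIDI 83).
71 − 83 = -12, so the two pitches are 12 semitones apart.

-12 semitones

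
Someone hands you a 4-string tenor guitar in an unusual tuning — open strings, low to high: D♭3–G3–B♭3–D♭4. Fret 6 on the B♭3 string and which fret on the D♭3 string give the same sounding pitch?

Fret 6 on B♭3 is MIDI 58 + 6 = 64 (E4). On the D♭3 string (open MIDI 49), that pitch is 64 − 49 = fret 15.

15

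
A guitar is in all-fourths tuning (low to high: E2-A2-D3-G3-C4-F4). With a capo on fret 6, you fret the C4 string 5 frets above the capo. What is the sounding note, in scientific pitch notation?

B4

The capo raises the open C4 by 6 semitones to F#4; fretting 5 more gives C4 + 6 + 5 = C4 + 11 semitones = B4.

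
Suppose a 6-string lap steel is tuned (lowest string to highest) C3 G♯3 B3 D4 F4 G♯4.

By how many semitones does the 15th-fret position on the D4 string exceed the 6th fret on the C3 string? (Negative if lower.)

D4 at fret 15 → F5 (MIDI 77); C3 at fret 6 → F♯3 (MIDI 54).
77 − 54 = 23, so the two pitches are 23 semitones apart.

23 semitones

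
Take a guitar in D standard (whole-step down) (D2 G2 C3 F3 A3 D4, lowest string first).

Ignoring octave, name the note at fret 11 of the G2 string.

The open G2 string plus 11 semitones: G–G#–A–A#–…–E–F–F#.
(Equivalently spelled G♭.)

F♯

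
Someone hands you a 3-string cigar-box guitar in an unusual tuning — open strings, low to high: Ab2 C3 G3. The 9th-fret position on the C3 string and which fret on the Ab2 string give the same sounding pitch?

Fret 9 on C3 is MIDI 48 + 9 = 57 (A3). On the Ab2 string (open MIDI 44), that pitch is 57 − 44 = fret 13.

13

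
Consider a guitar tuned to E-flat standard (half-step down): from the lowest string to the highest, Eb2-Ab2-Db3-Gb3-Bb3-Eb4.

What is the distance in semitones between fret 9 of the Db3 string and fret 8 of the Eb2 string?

Db3 at fret 9 → Bb3 (MIDI 58); Eb2 at fret 8 → B2 (MIDI 47).
58 − 47 = 11, so the two pitches are 11 semitones apart, with Bb3 the higher.

11 semitones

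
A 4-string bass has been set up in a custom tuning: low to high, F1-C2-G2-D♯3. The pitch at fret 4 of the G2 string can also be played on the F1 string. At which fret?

Fret 4 on G2 is MIDI 43 + 4 = 47 (B2). On the F1 string (open MIDI 29), that pitch is 47 − 29 = fret 18.

18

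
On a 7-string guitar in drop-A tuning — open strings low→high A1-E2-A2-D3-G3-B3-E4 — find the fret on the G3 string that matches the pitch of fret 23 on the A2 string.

13

Fret 23 on A2 is MIDI 45 + 23 = 68 (G♯4). On the G3 string (open MIDI 55), that pitch is 68 − 55 = fret 13.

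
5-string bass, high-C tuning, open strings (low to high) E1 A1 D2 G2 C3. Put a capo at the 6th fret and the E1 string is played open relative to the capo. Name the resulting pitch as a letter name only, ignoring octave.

A#

The capo raises the open E1 by 6 semitones to A#1; fretting 0 more gives E1 + 6 + 0 = E1 + 6 semitones, landing on A#.
(Also written Bb.)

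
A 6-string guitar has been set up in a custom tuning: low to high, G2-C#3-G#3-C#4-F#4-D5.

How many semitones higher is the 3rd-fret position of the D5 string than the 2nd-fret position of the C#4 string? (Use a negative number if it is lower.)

D5 at fret 3 → F5 (MIDI 77); C#4 at fret 2 → D#4 (MIDI 63).
77 − 63 = 14, so the two pitches are 14 semitones apart.

14 semitones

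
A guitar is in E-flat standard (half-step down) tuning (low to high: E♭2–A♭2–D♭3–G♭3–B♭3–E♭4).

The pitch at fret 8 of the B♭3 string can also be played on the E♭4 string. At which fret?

B♭3 at fret 8 is B♭3 + 8 semitones = G♭4.
The open E♭4 string is 5 semitones above the open B♭3, so the same pitch on the E♭4 string lies at fret 8 − 5 = 3.

3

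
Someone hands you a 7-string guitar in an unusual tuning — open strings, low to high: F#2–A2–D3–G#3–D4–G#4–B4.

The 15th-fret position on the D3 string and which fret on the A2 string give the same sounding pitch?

D3 at fret 15 is D3 + 15 semitones = F4.
The open A2 string is 5 semitones below the open D3, so the same pitch on the A2 string lies at fret 15 + 5 = 20.

20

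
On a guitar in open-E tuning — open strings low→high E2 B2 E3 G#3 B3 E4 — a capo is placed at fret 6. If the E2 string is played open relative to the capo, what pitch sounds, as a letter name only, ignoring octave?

The capo raises the open E2 by 6 semitones to A#2; fretting 0 more gives E2 + 6 + 0 = E2 + 6 semitones, landing on A#.

A#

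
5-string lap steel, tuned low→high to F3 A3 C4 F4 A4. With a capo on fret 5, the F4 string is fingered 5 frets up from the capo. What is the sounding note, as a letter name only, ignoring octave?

Eb

The capo raises the open F4 by 5 semitones to Bb4; fretting 5 more gives F4 + 5 + 5 = F4 + 10 semitones, landing on Eb.
(Also written D#.)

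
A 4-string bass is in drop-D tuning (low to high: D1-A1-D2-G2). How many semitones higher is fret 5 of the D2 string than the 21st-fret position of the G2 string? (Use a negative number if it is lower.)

D2 at fret 5 → G2 (MIDI 43); G2 at fret 21 → E4 (MIDI 64).
43 − 64 = -21, so the two pitches are 21 semitones apart.

-21 semitones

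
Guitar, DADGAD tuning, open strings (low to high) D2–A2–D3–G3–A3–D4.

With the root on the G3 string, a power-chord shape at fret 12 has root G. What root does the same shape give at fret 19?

Moving from fret 12 to fret 19 shifts the root by 7 semitones.
G up 7 semitones is D.

D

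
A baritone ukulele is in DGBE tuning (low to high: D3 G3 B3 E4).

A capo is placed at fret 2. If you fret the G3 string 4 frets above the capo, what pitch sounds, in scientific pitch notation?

The capo raises the open G3 by 2 semitones to A3; fretting 4 more gives G3 + 2 + 4 = G3 + 6 semitones = C#4.
(Also written Db.)

C#4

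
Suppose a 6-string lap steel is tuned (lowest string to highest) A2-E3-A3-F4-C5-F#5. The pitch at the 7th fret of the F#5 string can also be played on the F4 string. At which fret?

Fret 7 on F#5 is MIDI 78 + 7 = 85 (C#6). On the F4 string (open MIDI 65), that pitch is 85 − 65 = fret 20.

20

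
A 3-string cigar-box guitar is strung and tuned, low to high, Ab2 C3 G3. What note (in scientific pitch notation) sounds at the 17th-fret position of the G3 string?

C5

G3 is MIDI 55. Adding 17 gives 72, which is C5.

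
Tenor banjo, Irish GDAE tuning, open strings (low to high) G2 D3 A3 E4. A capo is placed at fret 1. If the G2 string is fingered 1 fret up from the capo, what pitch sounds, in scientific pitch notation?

A2

The capo raises the open G2 by 1 semitone to G#2; fretting 1 more gives G2 + 1 + 1 = G2 + 2 semitones = A2.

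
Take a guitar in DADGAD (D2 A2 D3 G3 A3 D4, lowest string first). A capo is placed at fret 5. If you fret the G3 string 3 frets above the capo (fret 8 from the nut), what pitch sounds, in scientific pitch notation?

The capo raises the open G3 by 5 semitones to C4; fretting 3 more gives G3 + 5 + 3 = G3 + 8 semitones = D♯4.

D♯4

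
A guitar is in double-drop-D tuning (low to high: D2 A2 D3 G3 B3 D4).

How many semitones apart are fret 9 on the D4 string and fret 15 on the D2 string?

D4 at fret 9 → B4 (MIDI 71); D2 at fret 15 → F3 (MIDI 53).
71 − 53 = 18, so the two pitches are 18 semitones apart, with B4 the higher.

18 semitones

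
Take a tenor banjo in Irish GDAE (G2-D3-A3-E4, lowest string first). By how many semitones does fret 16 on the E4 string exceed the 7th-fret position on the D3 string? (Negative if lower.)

23 semitones

E4 at fret 16 → G♯5 (MIDI 80); D3 at fret 7 → A3 (MIDI 57).
80 − 57 = 23, so the two pitches are 23 semitones apart.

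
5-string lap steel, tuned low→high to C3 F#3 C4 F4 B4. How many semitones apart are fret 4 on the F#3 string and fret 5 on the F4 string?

F#3 at fret 4 → A#3 (MIDI 58); F4 at fret 5 → A#4 (MIDI 70).
58 − 70 = -12, so the two pitches are 12 semitones apart, with A#4 the higher.

12 semitones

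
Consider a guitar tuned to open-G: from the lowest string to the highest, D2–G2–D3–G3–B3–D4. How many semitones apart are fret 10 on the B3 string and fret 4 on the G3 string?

B3 at fret 10 → A4 (MIDI 69); G3 at fret 4 → B3 (MIDI 59).
69 − 59 = 10, so the two pitches are 10 semitones apart, with A4 the higher.

10 semitones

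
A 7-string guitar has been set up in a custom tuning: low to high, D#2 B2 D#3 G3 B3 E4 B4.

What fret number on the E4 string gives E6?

24

E6 is 24 semitones above the open E4 (E–F–F#–G–…–D–D#–E), so it sits at fret 24.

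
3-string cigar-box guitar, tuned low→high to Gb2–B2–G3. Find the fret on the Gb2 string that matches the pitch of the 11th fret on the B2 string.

Fret 11 on B2 is MIDI 47 + 11 = 58 (Bb3). On the Gb2 string (open MIDI 42), that pitch is 58 − 42 = fret 16.

16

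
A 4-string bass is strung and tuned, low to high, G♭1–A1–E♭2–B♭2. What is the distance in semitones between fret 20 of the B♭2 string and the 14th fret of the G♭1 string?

22 semitones

B♭2 at fret 20 → G♭4 (MIDI 66); G♭1 at fret 14 → A♭2 (MIDI 44).
66 − 44 = 22, so the two pitches are 22 semitones apart, with G♭4 the higher.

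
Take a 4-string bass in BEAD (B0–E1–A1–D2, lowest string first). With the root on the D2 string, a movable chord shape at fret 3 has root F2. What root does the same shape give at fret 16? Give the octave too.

F#3

Moving from fret 3 to fret 16 shifts the root by 13 semitones.
F2 up 13 semitones is F#3.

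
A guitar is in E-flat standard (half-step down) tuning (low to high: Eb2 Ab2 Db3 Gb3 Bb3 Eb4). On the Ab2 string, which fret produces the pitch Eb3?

7

Eb3 is 7 semitones above the open Ab2 (Ab–A–Bb–B–C–Db–D–Eb), so it sits at fret 7.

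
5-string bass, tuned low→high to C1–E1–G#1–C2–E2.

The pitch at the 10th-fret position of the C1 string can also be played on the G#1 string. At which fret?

2

Fret 10 on C1 is MIDI 24 + 10 = 34 (A#1). On the G#1 string (open MIDI 32), that pitch is 34 − 32 = fret 2.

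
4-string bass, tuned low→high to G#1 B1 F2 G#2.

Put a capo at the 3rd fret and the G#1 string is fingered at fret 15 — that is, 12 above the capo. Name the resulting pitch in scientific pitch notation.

B2

The capo raises the open G#1 by 3 semitones to B1; fretting 12 more gives G#1 + 3 + 12 = G#1 + 15 semitones = B2.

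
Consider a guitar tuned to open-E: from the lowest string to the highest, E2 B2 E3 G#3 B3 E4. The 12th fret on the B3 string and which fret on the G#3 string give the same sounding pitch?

Fret 12 on B3 is MIDI 59 + 12 = 71 (B4). On the G#3 string (open MIDI 56), that pitch is 71 − 56 = fret 15.

15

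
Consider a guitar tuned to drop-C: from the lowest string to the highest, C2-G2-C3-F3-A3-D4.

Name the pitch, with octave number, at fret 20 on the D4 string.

A#5

Each fret is one semitone, so D4 + 20 = A#5.
(Equivalently spelled Bb5.)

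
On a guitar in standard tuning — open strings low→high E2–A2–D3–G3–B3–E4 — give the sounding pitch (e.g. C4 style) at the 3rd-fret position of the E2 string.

G2

Each fret is one semitone, so E2 + 3 = G2.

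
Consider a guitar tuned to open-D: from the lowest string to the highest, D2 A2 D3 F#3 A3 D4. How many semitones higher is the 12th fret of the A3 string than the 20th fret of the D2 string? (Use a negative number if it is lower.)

A3 at fret 12 → A4 (MIDI 69); D2 at fret 20 → A#3 (MIDI 58).
69 − 58 = 11, so the two pitches are 11 semitones apart.

11 semitones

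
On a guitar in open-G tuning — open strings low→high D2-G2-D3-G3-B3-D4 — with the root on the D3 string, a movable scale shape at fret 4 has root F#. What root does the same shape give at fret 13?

D#

Moving from fret 4 to fret 13 shifts the root by 9 semitones.
F# up 9 semitones is D#.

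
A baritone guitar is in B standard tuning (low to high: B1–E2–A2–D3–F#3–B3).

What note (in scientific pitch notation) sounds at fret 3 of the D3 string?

F3

Each fret is one semitone, so D3 + 3 = F3.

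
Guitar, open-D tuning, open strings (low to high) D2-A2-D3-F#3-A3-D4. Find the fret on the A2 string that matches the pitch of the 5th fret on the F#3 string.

14

Fret 5 on F#3 is MIDI 54 + 5 = 59 (B3). On the A2 string (open MIDI 45), that pitch is 59 − 45 = fret 14.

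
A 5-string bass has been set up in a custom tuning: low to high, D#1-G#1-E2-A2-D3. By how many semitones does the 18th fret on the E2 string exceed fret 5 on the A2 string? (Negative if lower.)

8 semitones

E2 at fret 18 → A#3 (MIDI 58); A2 at fret 5 → D3 (MIDI 50).
58 − 50 = 8, so the two pitches are 8 semitones apart.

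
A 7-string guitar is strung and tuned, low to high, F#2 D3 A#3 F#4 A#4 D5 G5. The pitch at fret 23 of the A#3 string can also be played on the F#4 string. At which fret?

15

Fret 23 on A#3 is MIDI 58 + 23 = 81 (A5). On the F#4 string (open MIDI 66), that pitch is 81 − 66 = fret 15.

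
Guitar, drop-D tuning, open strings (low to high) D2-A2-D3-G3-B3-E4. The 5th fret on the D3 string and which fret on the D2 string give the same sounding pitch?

17

D3 at fret 5 is D3 + 5 semitones = G3.
The open D2 string is 12 semitones below the open D3, so the same pitch on the D2 string lies at fret 5 + 12 = 17.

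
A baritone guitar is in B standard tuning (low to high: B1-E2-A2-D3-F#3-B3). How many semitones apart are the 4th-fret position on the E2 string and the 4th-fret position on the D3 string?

10 semitones

E2 at fret 4 → G#2 (MIDI 44); D3 at fret 4 → F#3 (MIDI 54).
44 − 54 = -10, so the two pitches are 10 semitones apart, with F#3 the higher.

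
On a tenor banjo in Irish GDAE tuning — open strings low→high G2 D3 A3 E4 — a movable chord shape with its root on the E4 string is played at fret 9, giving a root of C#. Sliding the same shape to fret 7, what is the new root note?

B

Moving from fret 9 to fret 7 shifts the root by -2 semitones.
C# down 2 semitones is B.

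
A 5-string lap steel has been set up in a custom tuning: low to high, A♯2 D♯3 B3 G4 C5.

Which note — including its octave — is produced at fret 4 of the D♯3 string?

The open D♯3 string plus 4 semitones: D#–E–F–F#–G.
No B→C boundary is crossed, so the octave stays at 3.

G3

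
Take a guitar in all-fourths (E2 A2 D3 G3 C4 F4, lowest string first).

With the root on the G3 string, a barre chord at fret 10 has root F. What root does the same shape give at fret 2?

Moving from fret 10 to fret 2 shifts the root by -8 semitones.
F down 8 semitones is A.

A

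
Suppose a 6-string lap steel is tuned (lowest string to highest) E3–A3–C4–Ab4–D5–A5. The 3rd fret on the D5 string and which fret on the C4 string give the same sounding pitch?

D5 at fret 3 is D5 + 3 semitones = F5.
The open C4 string is 14 semitones below the open D5, so the same pitch on the C4 string lies at fret 3 + 14 = 17.

17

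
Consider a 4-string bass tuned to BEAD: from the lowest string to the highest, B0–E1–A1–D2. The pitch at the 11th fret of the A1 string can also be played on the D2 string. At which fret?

A1 at fret 11 is A1 + 11 semitones = G#2.
The open D2 string is 5 semitones above the open A1, so the same pitch on the D2 string lies at fret 11 − 5 = 6.

6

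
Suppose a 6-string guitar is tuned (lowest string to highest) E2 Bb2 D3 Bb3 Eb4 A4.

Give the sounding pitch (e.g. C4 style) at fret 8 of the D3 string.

Bb3

The open D3 string plus 8 semitones: D–Eb–E–F–Gb–G–Ab–A–Bb.
No B→C boundary is crossed, so the octave stays at 3.
(Equivalently spelled A#3.)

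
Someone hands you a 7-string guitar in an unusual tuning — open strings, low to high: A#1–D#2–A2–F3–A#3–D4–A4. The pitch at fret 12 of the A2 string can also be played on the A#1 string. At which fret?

A2 at fret 12 is A2 + 12 semitones = A3.
The open A#1 string is 11 semitones below the open A2, so the same pitch on the A#1 string lies at fret 12 + 11 = 23.

23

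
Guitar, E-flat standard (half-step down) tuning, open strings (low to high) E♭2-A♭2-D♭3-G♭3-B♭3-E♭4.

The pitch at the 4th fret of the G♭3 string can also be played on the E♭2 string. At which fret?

G♭3 at fret 4 is G♭3 + 4 semitones = B♭3.
The open E♭2 string is 15 semitones below the open G♭3, so the same pitch on the E♭2 string lies at fret 4 + 15 = 19.

19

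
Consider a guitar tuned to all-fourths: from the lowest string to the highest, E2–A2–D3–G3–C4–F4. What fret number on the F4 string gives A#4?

A#4 is 5 semitones above the open F4 (F–F#–G–G#–A–A#), so it sits at fret 5.

5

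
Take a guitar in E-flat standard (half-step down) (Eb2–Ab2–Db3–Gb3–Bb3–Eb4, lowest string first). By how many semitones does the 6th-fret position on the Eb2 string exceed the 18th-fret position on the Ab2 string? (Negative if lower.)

-17 semitones

Eb2 at fret 6 → A2 (MIDI 45); Ab2 at fret 18 → D4 (MIDI 62).
45 − 62 = -17, so the two pitches are 17 semitones apart.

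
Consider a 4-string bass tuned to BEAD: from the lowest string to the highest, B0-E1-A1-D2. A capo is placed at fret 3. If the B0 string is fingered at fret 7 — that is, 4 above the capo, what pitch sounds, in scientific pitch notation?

F#1

The capo raises the open B0 by 3 semitones to D1; fretting 4 more gives B0 + 3 + 4 = B0 + 7 semitones = F#1.
(Also written Gb.)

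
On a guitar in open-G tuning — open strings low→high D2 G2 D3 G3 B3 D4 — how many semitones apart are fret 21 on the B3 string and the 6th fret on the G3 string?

B3 at fret 21 → G#5 (MIDI 80); G3 at fret 6 → C#4 (MIDI 61).
80 − 61 = 19, so the two pitches are 19 semitones apart, with G#5 the higher.

19 semitones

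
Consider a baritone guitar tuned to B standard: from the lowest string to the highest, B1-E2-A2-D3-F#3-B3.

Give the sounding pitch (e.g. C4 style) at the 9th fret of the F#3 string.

D#4

F#3 is MIDI 54. Adding 9 gives 63, which is D#4.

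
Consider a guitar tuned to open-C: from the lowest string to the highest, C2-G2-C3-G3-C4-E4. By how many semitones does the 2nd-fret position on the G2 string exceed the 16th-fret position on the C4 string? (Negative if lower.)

G2 at fret 2 → A2 (MIDI 45); C4 at fret 16 → E5 (MIDI 76).
45 − 76 = -31, so the two pitches are 31 semitones apart.

-31 semitones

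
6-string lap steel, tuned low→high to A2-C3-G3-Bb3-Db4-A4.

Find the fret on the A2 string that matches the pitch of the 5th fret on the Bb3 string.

Bb3 at fret 5 is Bb3 + 5 semitones = Eb4.
The open A2 string is 13 semitones below the open Bb3, so the same pitch on the A2 string lies at fret 5 + 13 = 18.

18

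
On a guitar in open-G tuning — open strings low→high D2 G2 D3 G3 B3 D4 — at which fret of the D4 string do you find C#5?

C#5 is 11 semitones above the open D4 (D–D#–E–F–…–B–C–C#), so it sits at fret 11.

11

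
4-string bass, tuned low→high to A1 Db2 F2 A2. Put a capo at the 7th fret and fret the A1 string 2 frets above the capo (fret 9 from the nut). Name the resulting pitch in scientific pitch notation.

Gb2

The capo raises the open A1 by 7 semitones to E2; fretting 2 more gives A1 + 7 + 2 = A1 + 9 semitones = Gb2.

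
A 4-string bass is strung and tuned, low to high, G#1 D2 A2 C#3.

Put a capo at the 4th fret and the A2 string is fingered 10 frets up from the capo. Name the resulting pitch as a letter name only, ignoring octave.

The capo raises the open A2 by 4 semitones to C#3; fretting 10 more gives A2 + 4 + 10 = A2 + 14 semitones, landing on B.

B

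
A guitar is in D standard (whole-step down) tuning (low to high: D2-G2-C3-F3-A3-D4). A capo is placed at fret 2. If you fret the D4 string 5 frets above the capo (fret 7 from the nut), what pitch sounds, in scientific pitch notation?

The capo raises the open D4 by 2 semitones to E4; fretting 5 more gives D4 + 2 + 5 = D4 + 7 semitones = A4.

A4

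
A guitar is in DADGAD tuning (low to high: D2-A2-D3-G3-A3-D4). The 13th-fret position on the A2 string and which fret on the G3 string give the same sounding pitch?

3

A2 at fret 13 is A2 + 13 semitones = A♯3.
The open G3 string is 10 semitones above the open A2, so the same pitch on the G3 string lies at fret 13 − 10 = 3.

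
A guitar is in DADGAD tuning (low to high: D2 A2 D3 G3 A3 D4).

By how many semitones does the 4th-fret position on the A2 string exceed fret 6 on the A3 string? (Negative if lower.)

A2 at fret 4 → C♯3 (MIDI 49); A3 at fret 6 → D♯4 (MIDI 63).
49 − 63 = -14, so the two pitches are 14 semitones apart.

-14 semitones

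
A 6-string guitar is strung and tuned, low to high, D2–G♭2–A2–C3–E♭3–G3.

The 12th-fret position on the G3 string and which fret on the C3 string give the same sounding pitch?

G3 at fret 12 is G3 + 12 semitones = G4.
The open C3 string is 7 semitones below the open G3, so the same pitch on the C3 string lies at fret 12 + 7 = 19.

19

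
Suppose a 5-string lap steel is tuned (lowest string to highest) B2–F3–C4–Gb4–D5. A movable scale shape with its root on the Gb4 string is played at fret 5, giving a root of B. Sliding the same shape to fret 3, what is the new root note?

Moving from fret 5 to fret 3 shifts the root by -2 semitones.
B down 2 semitones is A.

A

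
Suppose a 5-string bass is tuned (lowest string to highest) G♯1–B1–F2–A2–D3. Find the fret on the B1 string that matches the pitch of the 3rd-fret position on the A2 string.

Fret 3 on A2 is MIDI 45 + 3 = 48 (C3). On the B1 string (open MIDI 35), that pitch is 48 − 35 = fret 13.

13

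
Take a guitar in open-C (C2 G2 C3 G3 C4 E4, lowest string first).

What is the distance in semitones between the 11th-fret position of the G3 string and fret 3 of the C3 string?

15 semitones

G3 at fret 11 → F♯4 (MIDI 66); C3 at fret 3 → D♯3 (MIDI 51).
66 − 51 = 15, so the two pitches are 15 semitones apart, with F♯4 the higher.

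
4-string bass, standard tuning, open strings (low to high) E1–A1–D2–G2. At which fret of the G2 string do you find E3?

E3 is 9 semitones above the open G2 (G–G#–A–A#–B–C–C#–D–D#–E), so it sits at fret 9.

9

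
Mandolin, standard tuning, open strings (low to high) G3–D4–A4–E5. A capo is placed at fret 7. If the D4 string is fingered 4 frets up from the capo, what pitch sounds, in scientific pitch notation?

The capo raises the open D4 by 7 semitones to A4; fretting 4 more gives D4 + 7 + 4 = D4 + 11 semitones = C#5.
(Also written Db.)

C#5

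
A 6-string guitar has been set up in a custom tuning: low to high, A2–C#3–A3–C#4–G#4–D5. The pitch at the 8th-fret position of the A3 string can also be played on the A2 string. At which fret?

20

Fret 8 on A3 is MIDI 57 + 8 = 65 (F4). On the A2 string (open MIDI 45), that pitch is 65 − 45 = fret 20.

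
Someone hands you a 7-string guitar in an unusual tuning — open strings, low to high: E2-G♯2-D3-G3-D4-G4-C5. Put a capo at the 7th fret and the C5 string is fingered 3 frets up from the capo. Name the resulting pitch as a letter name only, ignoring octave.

A♯

The capo raises the open C5 by 7 semitones to G5; fretting 3 more gives C5 + 7 + 3 = C5 + 10 semitones, landing on A♯.
(Also written B♭.)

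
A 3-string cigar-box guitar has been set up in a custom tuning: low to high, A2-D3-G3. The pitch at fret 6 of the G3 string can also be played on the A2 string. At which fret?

Fret 6 on G3 is MIDI 55 + 6 = 61 (Db4). On the A2 string (open MIDI 45), that pitch is 61 − 45 = fret 16.

16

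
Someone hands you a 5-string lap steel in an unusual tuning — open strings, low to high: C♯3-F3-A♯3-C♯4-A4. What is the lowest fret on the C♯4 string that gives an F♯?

From C♯4, count semitones up the chromatic scale until reaching F♯: C#–D–D#–E–F–F# — 5 steps.

5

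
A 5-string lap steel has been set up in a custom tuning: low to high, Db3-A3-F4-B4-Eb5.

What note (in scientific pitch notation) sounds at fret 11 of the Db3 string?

C4

Each fret is one semitone, so Db3 + 11 = C4.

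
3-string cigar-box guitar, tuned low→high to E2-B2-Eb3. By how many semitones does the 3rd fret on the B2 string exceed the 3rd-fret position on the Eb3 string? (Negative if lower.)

B2 at fret 3 → D3 (MIDI 50); Eb3 at fret 3 → Gb3 (MIDI 54).
50 − 54 = -4, so the two pitches are 4 semitones apart.

-4 semitones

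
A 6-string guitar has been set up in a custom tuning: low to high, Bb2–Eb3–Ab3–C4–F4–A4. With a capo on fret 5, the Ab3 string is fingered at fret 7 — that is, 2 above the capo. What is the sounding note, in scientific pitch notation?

Eb4

The capo raises the open Ab3 by 5 semitones to Db4; fretting 2 more gives Ab3 + 5 + 2 = Ab3 + 7 semitones = Eb4.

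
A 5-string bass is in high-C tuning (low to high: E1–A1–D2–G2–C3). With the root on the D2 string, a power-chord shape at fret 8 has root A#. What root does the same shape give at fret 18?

G#

Moving from fret 8 to fret 18 shifts the root by 10 semitones.
A# up 10 semitones is G#.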